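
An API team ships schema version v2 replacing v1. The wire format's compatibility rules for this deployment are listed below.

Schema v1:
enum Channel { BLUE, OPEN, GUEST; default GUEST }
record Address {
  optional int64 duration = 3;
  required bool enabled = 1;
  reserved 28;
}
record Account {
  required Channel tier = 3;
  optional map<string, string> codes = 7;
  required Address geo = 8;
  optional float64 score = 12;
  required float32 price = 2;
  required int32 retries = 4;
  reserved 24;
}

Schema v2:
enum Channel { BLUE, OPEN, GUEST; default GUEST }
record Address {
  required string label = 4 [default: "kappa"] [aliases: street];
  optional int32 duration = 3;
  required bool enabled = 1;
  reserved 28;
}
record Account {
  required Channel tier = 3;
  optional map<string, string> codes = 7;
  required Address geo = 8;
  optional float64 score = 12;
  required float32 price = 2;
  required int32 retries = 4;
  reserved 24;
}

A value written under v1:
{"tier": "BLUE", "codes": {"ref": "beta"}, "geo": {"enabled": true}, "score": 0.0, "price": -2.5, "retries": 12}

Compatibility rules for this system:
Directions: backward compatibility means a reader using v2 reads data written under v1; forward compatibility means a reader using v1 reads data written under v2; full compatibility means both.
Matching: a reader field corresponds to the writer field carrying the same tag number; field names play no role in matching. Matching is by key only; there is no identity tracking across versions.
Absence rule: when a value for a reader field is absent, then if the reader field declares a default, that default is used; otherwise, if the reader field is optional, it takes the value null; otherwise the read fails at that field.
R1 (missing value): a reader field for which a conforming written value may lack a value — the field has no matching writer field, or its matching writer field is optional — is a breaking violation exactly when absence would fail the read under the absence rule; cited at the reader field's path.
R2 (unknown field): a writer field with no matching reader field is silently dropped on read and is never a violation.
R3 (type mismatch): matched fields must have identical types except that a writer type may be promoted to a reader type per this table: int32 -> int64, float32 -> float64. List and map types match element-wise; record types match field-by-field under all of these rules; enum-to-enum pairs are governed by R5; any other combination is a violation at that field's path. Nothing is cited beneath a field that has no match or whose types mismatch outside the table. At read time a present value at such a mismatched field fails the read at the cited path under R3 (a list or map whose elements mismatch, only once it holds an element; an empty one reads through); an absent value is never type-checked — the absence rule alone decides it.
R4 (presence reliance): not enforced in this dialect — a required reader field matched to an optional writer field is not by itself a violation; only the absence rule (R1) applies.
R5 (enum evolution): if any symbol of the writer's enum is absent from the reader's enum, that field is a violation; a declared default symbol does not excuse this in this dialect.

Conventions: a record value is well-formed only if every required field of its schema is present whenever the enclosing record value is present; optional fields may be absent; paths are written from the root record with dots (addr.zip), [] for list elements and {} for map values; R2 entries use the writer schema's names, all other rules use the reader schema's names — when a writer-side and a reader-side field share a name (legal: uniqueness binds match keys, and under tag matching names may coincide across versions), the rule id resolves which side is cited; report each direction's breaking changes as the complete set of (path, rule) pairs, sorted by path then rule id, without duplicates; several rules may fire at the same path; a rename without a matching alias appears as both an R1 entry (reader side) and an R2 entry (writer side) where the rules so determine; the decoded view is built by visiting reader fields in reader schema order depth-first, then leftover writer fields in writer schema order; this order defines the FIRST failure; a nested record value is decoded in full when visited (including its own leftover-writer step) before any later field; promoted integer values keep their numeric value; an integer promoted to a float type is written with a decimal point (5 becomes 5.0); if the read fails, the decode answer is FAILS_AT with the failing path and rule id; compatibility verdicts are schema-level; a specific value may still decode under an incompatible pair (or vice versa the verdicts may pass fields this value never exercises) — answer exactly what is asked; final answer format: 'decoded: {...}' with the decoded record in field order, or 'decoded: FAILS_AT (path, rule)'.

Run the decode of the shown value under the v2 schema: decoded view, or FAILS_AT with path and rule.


the writer's type comes first in each Account pair
migrating the Account value to v2:
  tier := "BLUE"
  codes := {"ref": "beta"}
  geo.label := "kappa" (absent -> default)
  geo.duration := null (absent, optional -> null)
  geo.enabled := true
  score := 0.0
  price := -2.5
  retries := 12
  => decoded: {"tier": "BLUE", "codes": {"ref": "beta"}, "geo": {"label": "kappa", "duration": null, "enabled": true}, "score": 0.0, "price": -2.5, "retries": 12}
remaining Account differences; none change what is asked:
  field duration in record Address: type int64 changed to int32 -> a verdict-level change on Account — the shown value reads the same

decoded: {"tier": "BLUE", "codes": {"ref": "beta"}, "geo": {"label": "kappa", "duration": null, "enabled": true}, "score": 0.0, "price": -2.5, "retries": 12}


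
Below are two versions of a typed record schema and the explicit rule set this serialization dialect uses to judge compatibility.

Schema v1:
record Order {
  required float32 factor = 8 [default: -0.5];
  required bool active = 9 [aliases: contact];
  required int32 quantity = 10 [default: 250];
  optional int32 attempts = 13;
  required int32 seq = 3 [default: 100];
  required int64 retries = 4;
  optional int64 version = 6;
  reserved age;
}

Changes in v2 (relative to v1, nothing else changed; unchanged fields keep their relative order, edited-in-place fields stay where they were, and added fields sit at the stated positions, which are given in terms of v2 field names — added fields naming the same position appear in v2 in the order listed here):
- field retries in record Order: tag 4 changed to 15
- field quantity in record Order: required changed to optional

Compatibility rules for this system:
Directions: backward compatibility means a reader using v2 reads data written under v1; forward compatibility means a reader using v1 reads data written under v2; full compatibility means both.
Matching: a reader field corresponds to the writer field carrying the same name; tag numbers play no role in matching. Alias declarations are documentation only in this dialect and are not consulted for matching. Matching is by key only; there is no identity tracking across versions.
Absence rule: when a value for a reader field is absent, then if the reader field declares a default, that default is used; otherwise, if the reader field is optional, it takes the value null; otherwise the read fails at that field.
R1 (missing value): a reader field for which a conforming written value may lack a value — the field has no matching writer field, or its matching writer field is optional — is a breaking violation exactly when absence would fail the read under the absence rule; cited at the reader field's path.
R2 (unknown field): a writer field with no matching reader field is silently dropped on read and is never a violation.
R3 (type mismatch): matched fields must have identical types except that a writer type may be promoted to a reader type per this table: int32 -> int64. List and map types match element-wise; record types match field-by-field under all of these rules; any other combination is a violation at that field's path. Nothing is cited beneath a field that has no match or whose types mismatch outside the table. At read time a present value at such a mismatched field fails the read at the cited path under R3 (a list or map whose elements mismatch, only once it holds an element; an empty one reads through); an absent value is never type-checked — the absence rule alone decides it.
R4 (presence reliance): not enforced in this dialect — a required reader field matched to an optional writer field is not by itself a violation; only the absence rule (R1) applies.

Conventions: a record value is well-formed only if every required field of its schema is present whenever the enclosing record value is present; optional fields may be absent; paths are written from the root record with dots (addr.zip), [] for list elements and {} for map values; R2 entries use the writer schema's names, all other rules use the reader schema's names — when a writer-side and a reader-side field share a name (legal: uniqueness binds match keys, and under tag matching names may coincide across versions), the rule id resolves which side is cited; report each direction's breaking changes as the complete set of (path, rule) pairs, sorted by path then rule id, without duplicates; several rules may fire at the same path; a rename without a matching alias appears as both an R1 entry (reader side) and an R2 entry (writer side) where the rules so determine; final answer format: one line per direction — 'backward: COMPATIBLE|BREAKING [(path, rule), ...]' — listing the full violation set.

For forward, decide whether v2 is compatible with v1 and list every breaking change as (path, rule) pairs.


arrows below run writer -> reader for Order
forward analysis of Order with v1 as reader and v2 as writer:
  float32 -> float32, writer required: factor aligns to factor
  bool -> bool, writer required: active aligns to active
  int32 -> int32, writer optional: quantity aligns to quantity
  int32 -> int32, writer optional: attempts aligns to attempts
  int32 -> int32, writer required: seq aligns to seq
  int64 -> int64, writer required: retries aligns to retries
  int64 -> int64, writer optional: version aligns to version
  => forward: COMPATIBLE
checking off the Order differences that do not matter here:
  field retries in record Order: tag 4 changed to 15 -> fires no rule on Order, leaving the asked answer as it is
  field quantity in record Order: required changed to optional -> fires no rule on Order, leaving the asked answer as it is

forward: COMPATIBLE []


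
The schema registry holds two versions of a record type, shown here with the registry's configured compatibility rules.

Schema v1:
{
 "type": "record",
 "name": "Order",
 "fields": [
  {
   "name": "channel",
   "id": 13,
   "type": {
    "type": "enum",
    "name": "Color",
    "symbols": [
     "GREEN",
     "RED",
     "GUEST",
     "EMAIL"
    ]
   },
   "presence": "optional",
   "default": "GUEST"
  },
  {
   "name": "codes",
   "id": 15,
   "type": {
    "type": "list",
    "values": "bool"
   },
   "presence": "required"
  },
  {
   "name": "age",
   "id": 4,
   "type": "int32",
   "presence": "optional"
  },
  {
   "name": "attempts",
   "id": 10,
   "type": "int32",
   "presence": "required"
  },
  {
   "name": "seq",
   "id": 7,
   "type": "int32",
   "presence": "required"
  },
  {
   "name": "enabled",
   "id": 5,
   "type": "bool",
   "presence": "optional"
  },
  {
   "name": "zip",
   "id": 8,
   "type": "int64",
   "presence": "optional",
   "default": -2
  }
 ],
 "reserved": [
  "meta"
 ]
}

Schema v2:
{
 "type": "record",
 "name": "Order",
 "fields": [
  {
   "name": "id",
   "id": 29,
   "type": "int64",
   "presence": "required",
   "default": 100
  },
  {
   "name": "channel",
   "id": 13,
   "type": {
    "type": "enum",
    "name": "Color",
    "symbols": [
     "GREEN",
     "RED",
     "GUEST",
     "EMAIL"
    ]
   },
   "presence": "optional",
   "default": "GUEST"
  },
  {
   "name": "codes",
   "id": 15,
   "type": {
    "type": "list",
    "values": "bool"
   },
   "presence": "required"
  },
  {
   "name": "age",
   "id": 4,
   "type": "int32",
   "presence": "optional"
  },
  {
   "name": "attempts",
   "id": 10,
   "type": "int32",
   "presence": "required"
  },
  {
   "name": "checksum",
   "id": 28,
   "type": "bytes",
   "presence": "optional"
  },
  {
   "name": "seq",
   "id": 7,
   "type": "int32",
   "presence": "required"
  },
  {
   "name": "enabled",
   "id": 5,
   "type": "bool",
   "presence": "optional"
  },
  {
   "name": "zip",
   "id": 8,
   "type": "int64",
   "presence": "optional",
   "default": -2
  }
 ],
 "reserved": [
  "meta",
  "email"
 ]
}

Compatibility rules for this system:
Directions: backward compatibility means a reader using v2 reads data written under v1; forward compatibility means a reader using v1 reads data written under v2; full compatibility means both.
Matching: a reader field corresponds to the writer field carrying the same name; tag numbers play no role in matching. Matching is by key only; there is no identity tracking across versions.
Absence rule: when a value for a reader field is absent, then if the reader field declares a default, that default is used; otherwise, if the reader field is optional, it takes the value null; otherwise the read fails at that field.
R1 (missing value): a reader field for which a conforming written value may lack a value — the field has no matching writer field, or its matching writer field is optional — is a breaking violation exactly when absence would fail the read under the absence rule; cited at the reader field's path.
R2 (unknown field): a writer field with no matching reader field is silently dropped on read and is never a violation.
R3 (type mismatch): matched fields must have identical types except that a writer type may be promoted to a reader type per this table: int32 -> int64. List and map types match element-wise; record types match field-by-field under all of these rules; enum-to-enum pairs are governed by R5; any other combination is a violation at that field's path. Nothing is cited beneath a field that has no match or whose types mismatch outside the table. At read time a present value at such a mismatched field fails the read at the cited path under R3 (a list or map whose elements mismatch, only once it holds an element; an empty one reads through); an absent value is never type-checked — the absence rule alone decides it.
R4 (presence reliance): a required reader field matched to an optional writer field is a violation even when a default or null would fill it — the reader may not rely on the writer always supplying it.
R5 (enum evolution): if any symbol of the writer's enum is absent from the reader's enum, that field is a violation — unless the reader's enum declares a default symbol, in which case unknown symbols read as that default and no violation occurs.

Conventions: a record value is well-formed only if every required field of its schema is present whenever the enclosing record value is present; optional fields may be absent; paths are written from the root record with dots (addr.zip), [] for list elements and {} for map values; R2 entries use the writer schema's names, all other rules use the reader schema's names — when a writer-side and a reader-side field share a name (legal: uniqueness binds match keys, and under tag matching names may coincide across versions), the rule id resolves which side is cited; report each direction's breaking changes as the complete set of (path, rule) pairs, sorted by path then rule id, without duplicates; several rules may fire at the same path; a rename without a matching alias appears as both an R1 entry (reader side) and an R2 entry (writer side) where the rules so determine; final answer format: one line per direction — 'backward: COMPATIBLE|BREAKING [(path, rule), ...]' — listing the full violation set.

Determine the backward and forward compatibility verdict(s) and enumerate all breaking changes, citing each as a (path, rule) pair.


backward: COMPATIBLE []; forward: COMPATIBLE []

arrows below run writer -> reader for Order
backward analysis of Order with v2 as reader and v1 as writer:
  no writer field matches reader id
  channel <- channel (Color -> Color, writer optional)
  codes <- codes (list<bool> -> list<bool>, writer required)
  age <- age (int32 -> int32, writer optional)
  attempts <- attempts (int32 -> int32, writer required)
  no writer field matches reader checksum
  seq <- seq (int32 -> int32, writer required)
  enabled <- enabled (bool -> bool, writer optional)
  zip <- zip (int64 -> int64, writer optional)
  => backward: COMPATIBLE
forward analysis of Order with v1 as reader and v2 as writer:
  channel <- channel (Color -> Color, writer optional)
  codes <- codes (list<bool> -> list<bool>, writer required)
  age <- age (int32 -> int32, writer optional)
  attempts <- attempts (int32 -> int32, writer required)
  seq <- seq (int32 -> int32, writer required)
  enabled <- enabled (bool -> bool, writer optional)
  zip <- zip (int64 -> int64, writer optional)
  leftover writer field: id
  leftover writer field: checksum
  => forward: COMPATIBLE


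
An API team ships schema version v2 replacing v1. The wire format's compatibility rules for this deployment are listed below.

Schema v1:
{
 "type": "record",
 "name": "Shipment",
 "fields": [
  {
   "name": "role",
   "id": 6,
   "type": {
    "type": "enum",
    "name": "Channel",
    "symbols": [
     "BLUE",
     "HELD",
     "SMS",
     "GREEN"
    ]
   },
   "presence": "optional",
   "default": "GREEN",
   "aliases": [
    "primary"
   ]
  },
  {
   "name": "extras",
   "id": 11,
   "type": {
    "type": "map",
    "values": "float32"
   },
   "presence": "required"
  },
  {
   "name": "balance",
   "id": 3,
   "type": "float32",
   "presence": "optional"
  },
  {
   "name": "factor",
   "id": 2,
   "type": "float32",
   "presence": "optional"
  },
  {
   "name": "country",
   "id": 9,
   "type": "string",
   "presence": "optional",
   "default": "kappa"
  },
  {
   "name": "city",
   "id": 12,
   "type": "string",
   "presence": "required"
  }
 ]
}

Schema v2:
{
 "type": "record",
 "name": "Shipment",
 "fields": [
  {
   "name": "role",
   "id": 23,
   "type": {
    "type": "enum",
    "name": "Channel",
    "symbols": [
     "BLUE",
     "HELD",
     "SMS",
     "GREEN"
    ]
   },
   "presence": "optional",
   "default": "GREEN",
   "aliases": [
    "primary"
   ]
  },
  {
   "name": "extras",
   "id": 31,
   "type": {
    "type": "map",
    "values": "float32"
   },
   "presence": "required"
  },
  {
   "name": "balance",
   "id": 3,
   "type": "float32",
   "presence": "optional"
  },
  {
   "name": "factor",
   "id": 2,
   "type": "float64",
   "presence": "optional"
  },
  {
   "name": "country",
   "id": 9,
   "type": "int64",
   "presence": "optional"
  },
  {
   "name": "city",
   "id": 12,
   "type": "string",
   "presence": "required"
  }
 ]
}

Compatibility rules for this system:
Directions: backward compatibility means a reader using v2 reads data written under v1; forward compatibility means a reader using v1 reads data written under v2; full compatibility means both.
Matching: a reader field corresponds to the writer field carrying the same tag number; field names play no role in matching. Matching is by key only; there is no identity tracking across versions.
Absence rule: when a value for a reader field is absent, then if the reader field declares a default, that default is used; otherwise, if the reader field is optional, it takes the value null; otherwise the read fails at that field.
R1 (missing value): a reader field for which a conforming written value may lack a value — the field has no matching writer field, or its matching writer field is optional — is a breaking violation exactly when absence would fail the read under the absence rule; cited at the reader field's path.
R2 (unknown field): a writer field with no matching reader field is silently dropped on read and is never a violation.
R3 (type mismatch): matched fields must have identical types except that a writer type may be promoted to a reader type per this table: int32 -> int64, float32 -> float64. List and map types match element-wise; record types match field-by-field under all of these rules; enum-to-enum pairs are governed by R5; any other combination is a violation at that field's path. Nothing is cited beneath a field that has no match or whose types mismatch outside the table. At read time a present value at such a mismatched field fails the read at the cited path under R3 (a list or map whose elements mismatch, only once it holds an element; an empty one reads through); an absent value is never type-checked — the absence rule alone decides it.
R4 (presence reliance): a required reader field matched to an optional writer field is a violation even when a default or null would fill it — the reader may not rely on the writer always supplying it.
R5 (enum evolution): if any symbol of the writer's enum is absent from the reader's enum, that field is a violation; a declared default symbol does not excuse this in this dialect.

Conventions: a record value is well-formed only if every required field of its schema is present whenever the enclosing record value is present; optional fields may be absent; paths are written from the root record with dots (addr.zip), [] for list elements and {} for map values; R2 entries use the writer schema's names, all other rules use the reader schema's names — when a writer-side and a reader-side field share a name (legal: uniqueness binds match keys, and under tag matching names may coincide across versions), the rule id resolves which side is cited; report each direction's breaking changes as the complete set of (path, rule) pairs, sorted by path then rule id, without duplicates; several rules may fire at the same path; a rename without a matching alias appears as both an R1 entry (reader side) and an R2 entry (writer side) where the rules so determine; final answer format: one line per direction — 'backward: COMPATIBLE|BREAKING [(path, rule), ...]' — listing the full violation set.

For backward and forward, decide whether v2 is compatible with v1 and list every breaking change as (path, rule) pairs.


backward: BREAKING [(country, R3), (extras, R1)]; forward: BREAKING [(country, R3), (extras, R1), (factor, R3)]

arrows below run writer -> reader for Shipment
backward analysis of Shipment with v2 as reader and v1 as writer:
  no writer field matches reader role
  no writer field matches reader extras
  balance: float32 -> float32, writer optional; from balance
  factor: float32 -> float64, writer optional; from factor
  country: string -> int64, writer optional; from country
  city: string -> string, writer required; from city
  leftover writer field: role
  leftover writer field: extras
  rule R3 violated at country
  rule R1 violated at extras
  => 2 violation(s): backward is BREAKING for Shipment
forward analysis of Shipment with v1 as reader and v2 as writer:
  no writer field matches reader role
  no writer field matches reader extras
  balance: float32 -> float32, writer optional; from balance
  factor: float64 -> float32, writer optional; from factor
  country: int64 -> string, writer optional; from country
  city: string -> string, writer required; from city
  leftover writer field: role
  leftover writer field: extras
  rule R3 violated at country
  rule R1 violated at extras
  rule R3 violated at factor
  => 3 violation(s): forward is BREAKING for Shipment


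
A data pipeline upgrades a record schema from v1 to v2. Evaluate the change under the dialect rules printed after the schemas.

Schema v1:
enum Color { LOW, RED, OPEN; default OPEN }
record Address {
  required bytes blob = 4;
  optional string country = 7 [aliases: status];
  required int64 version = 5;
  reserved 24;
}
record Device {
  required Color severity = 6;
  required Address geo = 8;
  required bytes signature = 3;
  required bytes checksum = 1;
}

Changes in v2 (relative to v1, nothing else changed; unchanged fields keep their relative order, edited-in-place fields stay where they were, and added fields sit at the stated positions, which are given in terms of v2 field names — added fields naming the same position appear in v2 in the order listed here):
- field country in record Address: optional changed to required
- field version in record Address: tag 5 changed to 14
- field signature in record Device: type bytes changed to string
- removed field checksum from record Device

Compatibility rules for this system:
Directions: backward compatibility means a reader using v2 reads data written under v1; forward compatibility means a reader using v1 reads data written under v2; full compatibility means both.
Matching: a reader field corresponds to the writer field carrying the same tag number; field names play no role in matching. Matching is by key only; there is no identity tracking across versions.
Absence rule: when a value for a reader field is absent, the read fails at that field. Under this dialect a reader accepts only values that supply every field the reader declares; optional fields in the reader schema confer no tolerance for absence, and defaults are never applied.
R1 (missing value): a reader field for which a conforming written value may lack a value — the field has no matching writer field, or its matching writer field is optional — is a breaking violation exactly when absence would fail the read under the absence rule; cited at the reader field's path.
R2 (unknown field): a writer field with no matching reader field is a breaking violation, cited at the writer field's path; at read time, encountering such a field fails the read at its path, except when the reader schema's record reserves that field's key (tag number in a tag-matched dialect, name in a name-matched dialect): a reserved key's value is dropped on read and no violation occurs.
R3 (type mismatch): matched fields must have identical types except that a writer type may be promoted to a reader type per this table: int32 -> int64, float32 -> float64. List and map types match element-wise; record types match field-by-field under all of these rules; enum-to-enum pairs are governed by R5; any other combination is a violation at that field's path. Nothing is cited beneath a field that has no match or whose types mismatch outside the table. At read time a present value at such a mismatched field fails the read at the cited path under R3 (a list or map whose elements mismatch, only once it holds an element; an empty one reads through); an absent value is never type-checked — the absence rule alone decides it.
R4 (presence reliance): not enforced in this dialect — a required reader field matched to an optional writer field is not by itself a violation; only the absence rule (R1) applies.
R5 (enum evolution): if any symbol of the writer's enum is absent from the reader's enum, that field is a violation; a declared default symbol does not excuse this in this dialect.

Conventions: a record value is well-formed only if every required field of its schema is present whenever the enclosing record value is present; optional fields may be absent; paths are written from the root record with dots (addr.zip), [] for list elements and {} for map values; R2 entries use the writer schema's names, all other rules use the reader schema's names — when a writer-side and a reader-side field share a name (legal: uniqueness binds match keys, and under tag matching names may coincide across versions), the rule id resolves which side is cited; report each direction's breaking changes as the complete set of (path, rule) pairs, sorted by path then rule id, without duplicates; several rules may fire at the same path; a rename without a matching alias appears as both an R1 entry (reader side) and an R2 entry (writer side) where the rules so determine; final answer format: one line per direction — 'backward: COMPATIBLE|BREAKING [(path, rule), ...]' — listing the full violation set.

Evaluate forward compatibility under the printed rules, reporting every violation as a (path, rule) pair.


forward: BREAKING [(checksum, R1), (geo.version, R1), (geo.version, R2), (signature, R3)]

arrows below run writer -> reader for Device
forward for Device (reader v1, writer v2):
  Color -> Color, writer required: severity aligns to severity
  Address -> Address, writer required: geo aligns to geo
  string -> bytes, writer required: signature aligns to signature
  checksum has no writer counterpart
  bytes -> bytes, writer required: geo.blob aligns to geo.blob
  string -> string, writer required: geo.country aligns to geo.country
  geo.version has no writer counterpart
  leftover writer field: geo.version
  R1 fires at checksum
  R1 fires at geo.version
  R2 fires at geo.version
  R3 fires at signature
  => forward verdict for Device: BREAKING, 4 violation(s)


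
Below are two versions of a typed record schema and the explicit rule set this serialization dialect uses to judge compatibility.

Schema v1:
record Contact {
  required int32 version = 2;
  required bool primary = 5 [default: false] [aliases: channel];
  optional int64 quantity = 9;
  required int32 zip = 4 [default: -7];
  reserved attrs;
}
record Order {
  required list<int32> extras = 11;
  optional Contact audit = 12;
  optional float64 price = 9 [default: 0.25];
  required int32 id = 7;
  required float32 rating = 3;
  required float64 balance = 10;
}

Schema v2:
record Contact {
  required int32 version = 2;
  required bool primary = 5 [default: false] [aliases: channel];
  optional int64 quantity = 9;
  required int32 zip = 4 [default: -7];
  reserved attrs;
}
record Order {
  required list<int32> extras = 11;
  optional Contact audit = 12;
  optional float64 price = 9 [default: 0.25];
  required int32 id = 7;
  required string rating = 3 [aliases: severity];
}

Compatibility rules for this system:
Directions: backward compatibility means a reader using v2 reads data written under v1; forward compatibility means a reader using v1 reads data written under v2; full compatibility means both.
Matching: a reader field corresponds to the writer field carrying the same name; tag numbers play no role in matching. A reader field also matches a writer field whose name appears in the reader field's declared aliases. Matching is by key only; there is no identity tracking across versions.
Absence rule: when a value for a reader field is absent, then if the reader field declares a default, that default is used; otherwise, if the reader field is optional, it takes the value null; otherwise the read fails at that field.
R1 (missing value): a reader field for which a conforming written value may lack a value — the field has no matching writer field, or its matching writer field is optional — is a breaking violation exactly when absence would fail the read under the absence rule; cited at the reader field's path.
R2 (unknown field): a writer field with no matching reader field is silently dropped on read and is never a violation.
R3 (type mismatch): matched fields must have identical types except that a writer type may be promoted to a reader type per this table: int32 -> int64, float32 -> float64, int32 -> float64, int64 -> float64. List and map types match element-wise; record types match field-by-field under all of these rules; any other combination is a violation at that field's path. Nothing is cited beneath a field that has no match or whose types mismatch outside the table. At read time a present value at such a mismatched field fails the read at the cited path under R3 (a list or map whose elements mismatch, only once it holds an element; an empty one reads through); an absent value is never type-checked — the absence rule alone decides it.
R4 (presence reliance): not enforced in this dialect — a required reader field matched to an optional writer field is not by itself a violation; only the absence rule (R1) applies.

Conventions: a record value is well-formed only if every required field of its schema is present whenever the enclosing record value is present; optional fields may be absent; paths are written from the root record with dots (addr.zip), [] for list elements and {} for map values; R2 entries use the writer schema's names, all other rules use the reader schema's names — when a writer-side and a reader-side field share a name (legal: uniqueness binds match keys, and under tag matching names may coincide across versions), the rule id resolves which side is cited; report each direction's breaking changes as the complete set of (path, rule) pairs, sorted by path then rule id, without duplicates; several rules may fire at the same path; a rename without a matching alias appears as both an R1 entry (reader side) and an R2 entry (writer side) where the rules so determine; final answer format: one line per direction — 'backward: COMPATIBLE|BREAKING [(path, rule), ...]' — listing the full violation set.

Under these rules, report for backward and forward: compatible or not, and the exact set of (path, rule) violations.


backward: BREAKING [(rating, R3)]; forward: BREAKING [(balance, R1), (rating, R3)]

in Order below, arrows point writer -> reader
backward analysis of Order with v2 as reader and v1 as writer:
  list<int32> -> list<int32>, writer required: extras aligns to extras
  Contact -> Contact, writer optional: audit aligns to audit
  float64 -> float64, writer optional: price aligns to price
  int32 -> int32, writer required: id aligns to id
  float32 -> string, writer required: rating aligns to rating
  balance (writer side), unknown to reader
  int32 -> int32, writer required: audit.version aligns to audit.version
  bool -> bool, writer required: audit.primary aligns to audit.primary
  int64 -> int64, writer optional: audit.quantity aligns to audit.quantity
  int32 -> int32, writer required: audit.zip aligns to audit.zip
  rule R3 violated at rating
  backward on Order therefore BREAKING (1)
forward analysis of Order with v1 as reader and v2 as writer:
  list<int32> -> list<int32>, writer required: extras aligns to extras
  Contact -> Contact, writer optional: audit aligns to audit
  float64 -> float64, writer optional: price aligns to price
  int32 -> int32, writer required: id aligns to id
  string -> float32, writer required: rating aligns to rating
  balance has no writer counterpart
  int32 -> int32, writer required: audit.version aligns to audit.version
  bool -> bool, writer required: audit.primary aligns to audit.primary
  int64 -> int64, writer optional: audit.quantity aligns to audit.quantity
  int32 -> int32, writer required: audit.zip aligns to audit.zip
  rule R1 violated at balance
  rule R3 violated at rating
  forward on Order therefore BREAKING (2)


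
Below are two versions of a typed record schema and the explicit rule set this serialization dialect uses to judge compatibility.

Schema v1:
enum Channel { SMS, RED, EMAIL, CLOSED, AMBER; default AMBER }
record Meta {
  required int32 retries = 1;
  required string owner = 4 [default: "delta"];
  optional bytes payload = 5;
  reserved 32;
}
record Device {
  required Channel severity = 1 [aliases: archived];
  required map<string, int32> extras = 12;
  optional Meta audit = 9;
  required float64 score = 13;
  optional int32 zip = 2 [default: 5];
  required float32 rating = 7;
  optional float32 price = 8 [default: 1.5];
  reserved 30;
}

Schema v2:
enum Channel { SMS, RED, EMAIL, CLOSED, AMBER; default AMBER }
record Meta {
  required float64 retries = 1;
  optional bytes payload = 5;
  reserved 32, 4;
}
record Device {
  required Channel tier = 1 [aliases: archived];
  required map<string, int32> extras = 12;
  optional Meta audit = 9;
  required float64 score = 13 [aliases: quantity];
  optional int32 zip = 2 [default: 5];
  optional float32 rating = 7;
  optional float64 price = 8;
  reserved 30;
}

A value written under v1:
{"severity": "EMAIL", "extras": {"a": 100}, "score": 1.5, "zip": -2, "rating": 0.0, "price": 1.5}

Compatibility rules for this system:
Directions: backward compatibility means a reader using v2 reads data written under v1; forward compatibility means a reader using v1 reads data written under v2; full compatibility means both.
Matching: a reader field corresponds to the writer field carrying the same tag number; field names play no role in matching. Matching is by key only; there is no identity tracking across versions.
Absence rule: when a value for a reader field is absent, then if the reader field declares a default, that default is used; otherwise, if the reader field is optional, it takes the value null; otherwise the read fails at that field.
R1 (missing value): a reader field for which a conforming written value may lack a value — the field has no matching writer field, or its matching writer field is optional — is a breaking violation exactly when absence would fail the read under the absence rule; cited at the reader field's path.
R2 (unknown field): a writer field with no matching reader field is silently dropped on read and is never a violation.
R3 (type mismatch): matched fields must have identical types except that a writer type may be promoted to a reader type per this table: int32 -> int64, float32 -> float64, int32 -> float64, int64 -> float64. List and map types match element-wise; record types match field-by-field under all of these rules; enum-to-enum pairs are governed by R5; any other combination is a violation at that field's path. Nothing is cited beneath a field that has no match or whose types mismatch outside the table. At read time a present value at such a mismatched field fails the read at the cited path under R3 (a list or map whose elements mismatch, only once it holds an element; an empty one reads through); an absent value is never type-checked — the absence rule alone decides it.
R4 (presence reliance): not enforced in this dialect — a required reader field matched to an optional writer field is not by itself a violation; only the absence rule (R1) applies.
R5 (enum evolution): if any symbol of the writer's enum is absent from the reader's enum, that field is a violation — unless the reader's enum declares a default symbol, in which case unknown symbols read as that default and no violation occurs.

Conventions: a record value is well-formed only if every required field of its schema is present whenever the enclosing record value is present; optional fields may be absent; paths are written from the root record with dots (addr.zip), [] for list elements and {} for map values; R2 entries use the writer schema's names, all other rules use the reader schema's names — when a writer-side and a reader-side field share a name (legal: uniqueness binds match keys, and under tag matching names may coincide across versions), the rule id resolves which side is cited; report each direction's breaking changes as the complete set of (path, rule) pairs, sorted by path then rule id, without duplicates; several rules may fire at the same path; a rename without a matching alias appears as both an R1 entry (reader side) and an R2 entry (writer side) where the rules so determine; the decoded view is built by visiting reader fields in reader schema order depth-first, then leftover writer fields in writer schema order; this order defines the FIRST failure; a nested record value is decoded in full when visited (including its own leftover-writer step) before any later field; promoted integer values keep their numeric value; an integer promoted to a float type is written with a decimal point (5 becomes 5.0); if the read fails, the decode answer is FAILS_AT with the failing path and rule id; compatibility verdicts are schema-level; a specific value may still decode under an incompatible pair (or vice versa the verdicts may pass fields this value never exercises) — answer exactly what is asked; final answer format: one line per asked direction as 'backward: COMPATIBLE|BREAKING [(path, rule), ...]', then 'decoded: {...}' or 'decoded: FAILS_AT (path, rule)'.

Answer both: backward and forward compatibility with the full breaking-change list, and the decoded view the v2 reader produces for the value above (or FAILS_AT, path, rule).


in Device below, arrows point writer -> reader
backward for Device (reader v2, writer v1):
  tier <- severity (Channel -> Channel, writer required)
  extras <- extras (map<string, int32> -> map<string, int32>, writer required)
  audit <- audit (Meta -> Meta, writer optional)
  score <- score (float64 -> float64, writer required)
  zip <- zip (int32 -> int32, writer optional)
  rating <- rating (float32 -> float32, writer required)
  price <- price (float32 -> float64, writer optional)
  audit.retries <- audit.retries (int32 -> float64, writer required)
  audit.payload <- audit.payload (bytes -> bytes, writer optional)
  audit.owner (writer side), unknown to reader
  => backward: COMPATIBLE
forward for Device (reader v1, writer v2):
  severity <- tier (Channel -> Channel, writer required)
  extras <- extras (map<string, int32> -> map<string, int32>, writer required)
  audit <- audit (Meta -> Meta, writer optional)
  score <- score (float64 -> float64, writer required)
  zip <- zip (int32 -> int32, writer optional)
  rating <- rating (float32 -> float32, writer optional)
  price <- price (float64 -> float32, writer optional)
  audit.retries <- audit.retries (float64 -> int32, writer required)
  audit.owner: no writer match
  audit.payload <- audit.payload (bytes -> bytes, writer optional)
  R3 fires at audit.retries
  R3 fires at price
  R1 fires at rating
  forward on Device therefore BREAKING (3)
decoding the Device value with the v2 reader:
  tier := "EMAIL" (from writer severity)
  extras := {"a": 100}
  audit := null (not supplied -> null)
  score := 1.5
  zip := -2
  rating := 0.0
  price := 1.5 (float32 -> float64)
  => decoded: {"tier": "EMAIL", "extras": {"a": 100}, "audit": null, "score": 1.5, "zip": -2, "rating": 0.0, "price": 1.5}

backward: COMPATIBLE []; forward: BREAKING [(audit.retries, R3), (price, R3), (rating, R1)]; decoded: {"tier": "EMAIL", "extras": {"a": 100}, "audit": null, "score": 1.5, "zip": -2, "rating": 0.0, "price": 1.5}
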